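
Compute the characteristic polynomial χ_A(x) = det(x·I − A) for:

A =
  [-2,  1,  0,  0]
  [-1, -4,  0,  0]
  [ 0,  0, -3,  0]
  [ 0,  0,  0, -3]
x^4 + 12*x^3 + 54*x^2 + 108*x + 81

Expanding det(x·I − A) (e.g. by cofactor expansion or by noting that A is similar to its Jordan form J, which has the same characteristic polynomial as A) gives
  χ_A(x) = x^4 + 12*x^3 + 54*x^2 + 108*x + 81
which factors as (x + 3)^4. The eigenvalues (with algebraic multiplicities) are λ = -3 with multiplicity 4.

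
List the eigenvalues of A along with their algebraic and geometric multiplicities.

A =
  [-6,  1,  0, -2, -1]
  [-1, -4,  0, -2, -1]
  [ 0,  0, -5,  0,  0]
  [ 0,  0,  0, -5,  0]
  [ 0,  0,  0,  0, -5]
λ = -5: alg = 5, geom = 4

Step 1 — factor the characteristic polynomial to read off the algebraic multiplicities:
  χ_A(x) = (x + 5)^5

Step 2 — compute geometric multiplicities via the rank-nullity identity g(λ) = n − rank(A − λI):
  rank(A − (-5)·I) = 1, so dim ker(A − (-5)·I) = n − 1 = 4

Summary:
  λ = -5: algebraic multiplicity = 5, geometric multiplicity = 4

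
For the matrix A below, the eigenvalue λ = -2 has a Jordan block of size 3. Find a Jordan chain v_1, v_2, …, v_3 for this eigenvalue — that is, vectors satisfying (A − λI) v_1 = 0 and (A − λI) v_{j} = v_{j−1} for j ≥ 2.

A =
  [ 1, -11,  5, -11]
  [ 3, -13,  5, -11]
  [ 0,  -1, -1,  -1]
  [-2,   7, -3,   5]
A Jordan chain for λ = -2 of length 3:
v_1 = (-2, -2, -1, 1)ᵀ
v_2 = (3, 3, 0, -2)ᵀ
v_3 = (1, 0, 0, 0)ᵀ

Let N = A − (-2)·I. We want v_3 with N^3 v_3 = 0 but N^2 v_3 ≠ 0; then v_{j-1} := N · v_j for j = 3, …, 2.

Pick v_3 = (1, 0, 0, 0)ᵀ.
Then v_2 = N · v_3 = (3, 3, 0, -2)ᵀ.
Then v_1 = N · v_2 = (-2, -2, -1, 1)ᵀ.

Sanity check: (A − (-2)·I) v_1 = (0, 0, 0, 0)ᵀ = 0. ✓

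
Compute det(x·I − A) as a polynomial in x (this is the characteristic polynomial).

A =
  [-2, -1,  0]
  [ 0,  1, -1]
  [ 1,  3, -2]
x^3 + 3*x^2 + 3*x + 1

Expanding det(x·I − A) (e.g. by cofactor expansion or by noting that A is similar to its Jordan form J, which has the same characteristic polynomial as A) gives
  χ_A(x) = x^3 + 3*x^2 + 3*x + 1
which factors as (x + 1)^3. The eigenvalues (with algebraic multiplicities) are λ = -1 with multiplicity 3.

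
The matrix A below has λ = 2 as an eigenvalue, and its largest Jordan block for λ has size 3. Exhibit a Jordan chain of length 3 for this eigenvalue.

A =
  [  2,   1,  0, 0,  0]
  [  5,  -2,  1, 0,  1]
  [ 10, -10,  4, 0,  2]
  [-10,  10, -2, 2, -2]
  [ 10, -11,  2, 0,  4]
A Jordan chain for λ = 2 of length 3:
v_1 = (5, 0, -10, 10, -15)ᵀ
v_2 = (0, 5, 10, -10, 10)ᵀ
v_3 = (1, 0, 0, 0, 0)ᵀ

Let N = A − (2)·I. We want v_3 with N^3 v_3 = 0 but N^2 v_3 ≠ 0; then v_{j-1} := N · v_j for j = 3, …, 2.

Pick v_3 = (1, 0, 0, 0, 0)ᵀ.
Then v_2 = N · v_3 = (0, 5, 10, -10, 10)ᵀ.
Then v_1 = N · v_2 = (5, 0, -10, 10, -15)ᵀ.

Sanity check: (A − (2)·I) v_1 = (0, 0, 0, 0, 0)ᵀ = 0. ✓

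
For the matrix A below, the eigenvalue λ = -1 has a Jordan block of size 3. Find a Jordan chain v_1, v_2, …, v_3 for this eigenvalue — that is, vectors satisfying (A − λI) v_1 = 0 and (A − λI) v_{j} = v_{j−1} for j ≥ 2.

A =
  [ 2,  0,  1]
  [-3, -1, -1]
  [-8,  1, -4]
A Jordan chain for λ = -1 of length 3:
v_1 = (1, -1, -3)ᵀ
v_2 = (3, -3, -8)ᵀ
v_3 = (1, 0, 0)ᵀ

Let N = A − (-1)·I. We want v_3 with N^3 v_3 = 0 but N^2 v_3 ≠ 0; then v_{j-1} := N · v_j for j = 3, …, 2.

Pick v_3 = (1, 0, 0)ᵀ.
Then v_2 = N · v_3 = (3, -3, -8)ᵀ.
Then v_1 = N · v_2 = (1, -1, -3)ᵀ.

Sanity check: (A − (-1)·I) v_1 = (0, 0, 0)ᵀ = 0. ✓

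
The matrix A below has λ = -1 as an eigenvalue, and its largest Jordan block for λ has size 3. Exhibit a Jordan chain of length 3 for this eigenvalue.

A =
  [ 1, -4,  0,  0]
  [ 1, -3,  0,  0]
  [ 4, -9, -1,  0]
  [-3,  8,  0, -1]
A Jordan chain for λ = -1 of length 3:
v_1 = (0, 0, -1, 2)ᵀ
v_2 = (2, 1, 4, -3)ᵀ
v_3 = (1, 0, 0, 0)ᵀ

Let N = A − (-1)·I. We want v_3 with N^3 v_3 = 0 but N^2 v_3 ≠ 0; then v_{j-1} := N · v_j for j = 3, …, 2.

Pick v_3 = (1, 0, 0, 0)ᵀ.
Then v_2 = N · v_3 = (2, 1, 4, -3)ᵀ.
Then v_1 = N · v_2 = (0, 0, -1, 2)ᵀ.

Sanity check: (A − (-1)·I) v_1 = (0, 0, 0, 0)ᵀ = 0. ✓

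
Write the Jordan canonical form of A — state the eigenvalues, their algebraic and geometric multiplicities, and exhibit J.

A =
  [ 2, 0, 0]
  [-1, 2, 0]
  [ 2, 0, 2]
J_2(2) ⊕ J_1(2)

The characteristic polynomial is
  det(x·I − A) = x^3 - 6*x^2 + 12*x - 8 = (x - 2)^3

Eigenvalues and multiplicities (the geometric multiplicity of λ is n − rank(A − λI), which equals the number of Jordan blocks for λ):
  λ = 2: algebraic multiplicity = 3, geometric multiplicity = 2

Determining the block sizes for each eigenvalue:
  λ = 2: 2 blocks summing to 3 forces exactly one block of size 2 and the rest size 1 → block sizes [2, 1]

Assembling the blocks gives a Jordan form
J =
  [2, 1, 0]
  [0, 2, 0]
  [0, 0, 2]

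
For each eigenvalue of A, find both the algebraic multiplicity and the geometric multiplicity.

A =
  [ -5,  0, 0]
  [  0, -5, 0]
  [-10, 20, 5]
λ = -5: alg = 2, geom = 2; λ = 5: alg = 1, geom = 1

Step 1 — factor the characteristic polynomial to read off the algebraic multiplicities:
  χ_A(x) = (x - 5)*(x + 5)^2

Step 2 — compute geometric multiplicities via the rank-nullity identity g(λ) = n − rank(A − λI):
  rank(A − (-5)·I) = 1, so dim ker(A − (-5)·I) = n − 1 = 2
  rank(A − (5)·I) = 2, so dim ker(A − (5)·I) = n − 2 = 1

Summary:
  λ = -5: algebraic multiplicity = 2, geometric multiplicity = 2
  λ = 5: algebraic multiplicity = 1, geometric multiplicity = 1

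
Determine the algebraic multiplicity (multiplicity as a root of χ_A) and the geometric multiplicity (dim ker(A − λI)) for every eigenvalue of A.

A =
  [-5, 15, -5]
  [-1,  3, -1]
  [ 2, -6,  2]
λ = 0: alg = 3, geom = 2

Step 1 — factor the characteristic polynomial to read off the algebraic multiplicities:
  χ_A(x) = x^3

Step 2 — compute geometric multiplicities via the rank-nullity identity g(λ) = n − rank(A − λI):
  rank(A − (0)·I) = 1, so dim ker(A − (0)·I) = n − 1 = 2

Summary:
  λ = 0: algebraic multiplicity = 3, geometric multiplicity = 2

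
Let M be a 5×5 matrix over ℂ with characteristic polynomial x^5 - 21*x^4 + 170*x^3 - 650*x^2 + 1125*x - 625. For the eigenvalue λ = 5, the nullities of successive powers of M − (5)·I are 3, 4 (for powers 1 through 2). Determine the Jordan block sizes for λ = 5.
Block sizes for λ = 5: [2, 1, 1]

From the dimensions of kernels of powers, the number of Jordan blocks of size at least j is d_j − d_{j−1} where d_j = dim ker(N^j) (with d_0 = 0). Computing the differences gives [3, 1].
The number of blocks of size exactly k is (#blocks of size ≥ k) − (#blocks of size ≥ k + 1), so the partition is: 2 block(s) of size 1, 1 block(s) of size 2.
In nonincreasing order the block sizes are [2, 1, 1].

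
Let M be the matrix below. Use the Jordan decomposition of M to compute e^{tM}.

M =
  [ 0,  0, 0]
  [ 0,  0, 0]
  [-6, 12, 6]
e^{tM} =
  [1, 0, 0]
  [0, 1, 0]
  [1 - exp(6*t), 2*exp(6*t) - 2, exp(6*t)]

Strategy: write M = P · J · P⁻¹ where J is a Jordan canonical form, so e^{tM} = P · e^{tJ} · P⁻¹, and e^{tJ} can be computed block-by-block.

M has Jordan form
J =
  [0, 0, 0]
  [0, 0, 0]
  [0, 0, 6]
(up to reordering of blocks).

Per-block formulas:
  For a 1×1 block at λ = 0: exp(t · [0]) = [e^(0t)].
  For a 1×1 block at λ = 6: exp(t · [6]) = [e^(6t)].

After assembling e^{tJ} and conjugating by P, we get:

e^{tM} =
  [1, 0, 0]
  [0, 1, 0]
  [1 - exp(6*t), 2*exp(6*t) - 2, exp(6*t)]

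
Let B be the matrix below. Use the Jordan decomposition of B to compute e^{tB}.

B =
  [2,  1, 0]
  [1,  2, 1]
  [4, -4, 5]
e^{tB} =
  [t^2*exp(3*t) - t*exp(3*t) + exp(3*t), -t^2*exp(3*t) + t*exp(3*t), t^2*exp(3*t)/2]
  [t^2*exp(3*t) + t*exp(3*t), -t^2*exp(3*t) - t*exp(3*t) + exp(3*t), t^2*exp(3*t)/2 + t*exp(3*t)]
  [4*t*exp(3*t), -4*t*exp(3*t), 2*t*exp(3*t) + exp(3*t)]

Strategy: write B = P · J · P⁻¹ where J is a Jordan canonical form, so e^{tB} = P · e^{tJ} · P⁻¹, and e^{tJ} can be computed block-by-block.

B has Jordan form
J =
  [3, 1, 0]
  [0, 3, 1]
  [0, 0, 3]
(up to reordering of blocks).

Per-block formulas:
  For a 3×3 Jordan block J_3(3): exp(t · J_3(3)) = e^(3t)·(I + t·N + (t^2/2)·N^2), where N is the 3×3 nilpotent shift.

After assembling e^{tJ} and conjugating by P, we get:

e^{tB} =
  [t^2*exp(3*t) - t*exp(3*t) + exp(3*t), -t^2*exp(3*t) + t*exp(3*t), t^2*exp(3*t)/2]
  [t^2*exp(3*t) + t*exp(3*t), -t^2*exp(3*t) - t*exp(3*t) + exp(3*t), t^2*exp(3*t)/2 + t*exp(3*t)]
  [4*t*exp(3*t), -4*t*exp(3*t), 2*t*exp(3*t) + exp(3*t)]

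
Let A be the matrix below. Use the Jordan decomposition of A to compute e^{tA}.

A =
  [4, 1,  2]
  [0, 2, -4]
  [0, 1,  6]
e^{tA} =
  [exp(4*t), t*exp(4*t), 2*t*exp(4*t)]
  [0, -2*t*exp(4*t) + exp(4*t), -4*t*exp(4*t)]
  [0, t*exp(4*t), 2*t*exp(4*t) + exp(4*t)]

Strategy: write A = P · J · P⁻¹ where J is a Jordan canonical form, so e^{tA} = P · e^{tJ} · P⁻¹, and e^{tJ} can be computed block-by-block.

A has Jordan form
J =
  [4, 1, 0]
  [0, 4, 0]
  [0, 0, 4]
(up to reordering of blocks).

Per-block formulas:
  For a 1×1 block at λ = 4: exp(t · [4]) = [e^(4t)].
  For a 2×2 Jordan block J_2(4): exp(t · J_2(4)) = e^(4t)·(I + t·N), where N is the 2×2 nilpotent shift.

After assembling e^{tJ} and conjugating by P, we get:

e^{tA} =
  [exp(4*t), t*exp(4*t), 2*t*exp(4*t)]
  [0, -2*t*exp(4*t) + exp(4*t), -4*t*exp(4*t)]
  [0, t*exp(4*t), 2*t*exp(4*t) + exp(4*t)]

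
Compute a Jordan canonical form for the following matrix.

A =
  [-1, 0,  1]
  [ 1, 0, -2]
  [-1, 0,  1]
J_3(0)

The characteristic polynomial is
  det(x·I − A) = x^3

Eigenvalues and multiplicities (the geometric multiplicity of λ is n − rank(A − λI), which equals the number of Jordan blocks for λ):
  λ = 0: algebraic multiplicity = 3, geometric multiplicity = 1

Determining the block sizes for each eigenvalue:
  λ = 0: one block (gm = 1), so the single block has size am = 3 → block sizes [3]

Assembling the blocks gives a Jordan form
J =
  [0, 1, 0]
  [0, 0, 1]
  [0, 0, 0]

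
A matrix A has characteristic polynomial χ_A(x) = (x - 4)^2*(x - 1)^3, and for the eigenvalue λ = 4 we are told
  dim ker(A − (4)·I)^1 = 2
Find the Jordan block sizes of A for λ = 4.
Block sizes for λ = 4: [1, 1]

From the dimensions of kernels of powers, the number of Jordan blocks of size at least j is d_j − d_{j−1} where d_j = dim ker(N^j) (with d_0 = 0). Computing the differences gives [2].
The number of blocks of size exactly k is (#blocks of size ≥ k) − (#blocks of size ≥ k + 1), so the partition is: 2 block(s) of size 1.
In nonincreasing order the block sizes are [1, 1].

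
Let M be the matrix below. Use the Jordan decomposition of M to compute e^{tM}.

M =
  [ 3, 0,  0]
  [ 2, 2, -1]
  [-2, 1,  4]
e^{tM} =
  [exp(3*t), 0, 0]
  [2*t*exp(3*t), -t*exp(3*t) + exp(3*t), -t*exp(3*t)]
  [-2*t*exp(3*t), t*exp(3*t), t*exp(3*t) + exp(3*t)]

Strategy: write M = P · J · P⁻¹ where J is a Jordan canonical form, so e^{tM} = P · e^{tJ} · P⁻¹, and e^{tJ} can be computed block-by-block.

M has Jordan form
J =
  [3, 1, 0]
  [0, 3, 0]
  [0, 0, 3]
(up to reordering of blocks).

Per-block formulas:
  For a 1×1 block at λ = 3: exp(t · [3]) = [e^(3t)].
  For a 2×2 Jordan block J_2(3): exp(t · J_2(3)) = e^(3t)·(I + t·N), where N is the 2×2 nilpotent shift.

After assembling e^{tJ} and conjugating by P, we get:

e^{tM} =
  [exp(3*t), 0, 0]
  [2*t*exp(3*t), -t*exp(3*t) + exp(3*t), -t*exp(3*t)]
  [-2*t*exp(3*t), t*exp(3*t), t*exp(3*t) + exp(3*t)]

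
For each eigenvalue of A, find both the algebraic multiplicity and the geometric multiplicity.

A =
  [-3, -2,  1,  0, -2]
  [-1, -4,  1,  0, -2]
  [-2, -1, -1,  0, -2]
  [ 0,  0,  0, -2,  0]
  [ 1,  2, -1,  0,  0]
λ = -2: alg = 5, geom = 3

Step 1 — factor the characteristic polynomial to read off the algebraic multiplicities:
  χ_A(x) = (x + 2)^5

Step 2 — compute geometric multiplicities via the rank-nullity identity g(λ) = n − rank(A − λI):
  rank(A − (-2)·I) = 2, so dim ker(A − (-2)·I) = n − 2 = 3

Summary:
  λ = -2: algebraic multiplicity = 5, geometric multiplicity = 3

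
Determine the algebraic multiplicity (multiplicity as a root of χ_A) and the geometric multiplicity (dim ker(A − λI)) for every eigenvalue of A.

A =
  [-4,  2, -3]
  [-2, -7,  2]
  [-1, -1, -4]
λ = -5: alg = 3, geom = 1

Step 1 — factor the characteristic polynomial to read off the algebraic multiplicities:
  χ_A(x) = (x + 5)^3

Step 2 — compute geometric multiplicities via the rank-nullity identity g(λ) = n − rank(A − λI):
  rank(A − (-5)·I) = 2, so dim ker(A − (-5)·I) = n − 2 = 1

Summary:
  λ = -5: algebraic multiplicity = 3, geometric multiplicity = 1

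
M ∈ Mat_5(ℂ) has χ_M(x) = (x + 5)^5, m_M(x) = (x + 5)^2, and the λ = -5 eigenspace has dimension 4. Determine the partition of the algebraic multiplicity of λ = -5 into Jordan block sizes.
Block sizes for λ = -5: [2, 1, 1, 1]

Step 1 — from the characteristic polynomial, algebraic multiplicity of λ = -5 is 5. From dim ker(M − (-5)·I) = 4, there are exactly 4 Jordan blocks for λ = -5.
Step 2 — from the minimal polynomial, the factor (x + 5)^2 tells us the largest block for λ = -5 has size 2.
Step 3 — with total size 5, 4 blocks, and largest block 2, the block sizes (in nonincreasing order) are [2, 1, 1, 1].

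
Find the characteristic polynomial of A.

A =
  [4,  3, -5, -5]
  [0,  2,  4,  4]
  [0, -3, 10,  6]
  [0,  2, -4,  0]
x^4 - 16*x^3 + 96*x^2 - 256*x + 256

Expanding det(x·I − A) (e.g. by cofactor expansion or by noting that A is similar to its Jordan form J, which has the same characteristic polynomial as A) gives
  χ_A(x) = x^4 - 16*x^3 + 96*x^2 - 256*x + 256
which factors as (x - 4)^4. The eigenvalues (with algebraic multiplicities) are λ = 4 with multiplicity 4.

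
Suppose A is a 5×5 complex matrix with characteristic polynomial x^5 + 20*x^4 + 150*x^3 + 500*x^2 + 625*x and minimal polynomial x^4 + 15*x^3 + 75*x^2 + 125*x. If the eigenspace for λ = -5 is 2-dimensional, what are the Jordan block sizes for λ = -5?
Block sizes for λ = -5: [3, 1]

Step 1 — from the characteristic polynomial, algebraic multiplicity of λ = -5 is 4. From dim ker(A − (-5)·I) = 2, there are exactly 2 Jordan blocks for λ = -5.
Step 2 — from the minimal polynomial, the factor (x + 5)^3 tells us the largest block for λ = -5 has size 3.
Step 3 — with total size 4, 2 blocks, and largest block 3, the block sizes (in nonincreasing order) are [3, 1].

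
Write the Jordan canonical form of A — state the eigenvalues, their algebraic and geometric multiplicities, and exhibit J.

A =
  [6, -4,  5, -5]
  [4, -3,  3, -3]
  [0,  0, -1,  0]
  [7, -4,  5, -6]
J_3(-1) ⊕ J_1(-1)

The characteristic polynomial is
  det(x·I − A) = x^4 + 4*x^3 + 6*x^2 + 4*x + 1 = (x + 1)^4

Eigenvalues and multiplicities (the geometric multiplicity of λ is n − rank(A − λI), which equals the number of Jordan blocks for λ):
  λ = -1: algebraic multiplicity = 4, geometric multiplicity = 2

Determining the block sizes for each eigenvalue:
  λ = -1: with am = 4 and gm = 2, the partition is not yet determined (e.g. several partitions of 4 into 2 parts exist). Let N = A − (-1)·I. Computing rank(N^1) = 2, rank(N^2) = 1, rank(N^3) = 0; the number of blocks of size ≥ j is rank(N^{j−1}) − rank(N^j), giving [2, 1, 1]. So we have 1 block(s) of size 3, 1 block(s) of size 1 → block sizes [3, 1]

Assembling the blocks gives a Jordan form
J =
  [-1,  1,  0,  0]
  [ 0, -1,  1,  0]
  [ 0,  0, -1,  0]
  [ 0,  0,  0, -1]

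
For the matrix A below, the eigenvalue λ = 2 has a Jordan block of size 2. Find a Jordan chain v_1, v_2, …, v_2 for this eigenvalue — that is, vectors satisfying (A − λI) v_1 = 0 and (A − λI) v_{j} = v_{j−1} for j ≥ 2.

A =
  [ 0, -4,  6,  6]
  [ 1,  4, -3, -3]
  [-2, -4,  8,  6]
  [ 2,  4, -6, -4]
A Jordan chain for λ = 2 of length 2:
v_1 = (-2, 1, -2, 2)ᵀ
v_2 = (1, 0, 0, 0)ᵀ

Let N = A − (2)·I. We want v_2 with N^2 v_2 = 0 but N^1 v_2 ≠ 0; then v_{j-1} := N · v_j for j = 2, …, 2.

Pick v_2 = (1, 0, 0, 0)ᵀ.
Then v_1 = N · v_2 = (-2, 1, -2, 2)ᵀ.

Sanity check: (A − (2)·I) v_1 = (0, 0, 0, 0)ᵀ = 0. ✓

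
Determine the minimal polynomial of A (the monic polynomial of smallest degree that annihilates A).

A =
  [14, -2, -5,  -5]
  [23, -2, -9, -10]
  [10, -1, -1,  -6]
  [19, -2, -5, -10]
x^4 - x^3 - 18*x^2 + 52*x - 40

The characteristic polynomial is χ_A(x) = (x - 2)^3*(x + 5), so the eigenvalues are known. The minimal polynomial is
  m_A(x) = Π_λ (x − λ)^{k_λ}
where k_λ is the size of the *largest* Jordan block for λ (equivalently, the smallest k with (A − λI)^k v = 0 for every generalised eigenvector v of λ).

  λ = -5: largest Jordan block has size 1, contributing (x + 5)
  λ = 2: largest Jordan block has size 3, contributing (x − 2)^3

So m_A(x) = (x - 2)^3*(x + 5) = x^4 - x^3 - 18*x^2 + 52*x - 40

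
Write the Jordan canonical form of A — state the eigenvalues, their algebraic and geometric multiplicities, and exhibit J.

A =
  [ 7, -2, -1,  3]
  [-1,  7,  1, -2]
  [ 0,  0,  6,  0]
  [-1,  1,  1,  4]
J_3(6) ⊕ J_1(6)

The characteristic polynomial is
  det(x·I − A) = x^4 - 24*x^3 + 216*x^2 - 864*x + 1296 = (x - 6)^4

Eigenvalues and multiplicities (the geometric multiplicity of λ is n − rank(A − λI), which equals the number of Jordan blocks for λ):
  λ = 6: algebraic multiplicity = 4, geometric multiplicity = 2

Determining the block sizes for each eigenvalue:
  λ = 6: with am = 4 and gm = 2, the partition is not yet determined (e.g. several partitions of 4 into 2 parts exist). Let N = A − (6)·I. Computing rank(N^1) = 2, rank(N^2) = 1, rank(N^3) = 0; the number of blocks of size ≥ j is rank(N^{j−1}) − rank(N^j), giving [2, 1, 1]. So we have 1 block(s) of size 3, 1 block(s) of size 1 → block sizes [3, 1]

Assembling the blocks gives a Jordan form
J =
  [6, 1, 0, 0]
  [0, 6, 1, 0]
  [0, 0, 6, 0]
  [0, 0, 0, 6]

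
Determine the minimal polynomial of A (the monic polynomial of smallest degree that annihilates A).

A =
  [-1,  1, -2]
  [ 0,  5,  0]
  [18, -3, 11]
x^2 - 10*x + 25

The characteristic polynomial is χ_A(x) = (x - 5)^3, so the eigenvalues are known. The minimal polynomial is
  m_A(x) = Π_λ (x − λ)^{k_λ}
where k_λ is the size of the *largest* Jordan block for λ (equivalently, the smallest k with (A − λI)^k v = 0 for every generalised eigenvector v of λ).

  λ = 5: largest Jordan block has size 2, contributing (x − 5)^2

So m_A(x) = (x - 5)^2 = x^2 - 10*x + 25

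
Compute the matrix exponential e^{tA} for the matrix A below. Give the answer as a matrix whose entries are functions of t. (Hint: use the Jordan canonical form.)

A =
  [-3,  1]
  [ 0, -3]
e^{tA} =
  [exp(-3*t), t*exp(-3*t)]
  [0, exp(-3*t)]

Strategy: write A = P · J · P⁻¹ where J is a Jordan canonical form, so e^{tA} = P · e^{tJ} · P⁻¹, and e^{tJ} can be computed block-by-block.

A has Jordan form
J =
  [-3,  1]
  [ 0, -3]
(up to reordering of blocks).

Per-block formulas:
  For a 2×2 Jordan block J_2(-3): exp(t · J_2(-3)) = e^(-3t)·(I + t·N), where N is the 2×2 nilpotent shift.

After assembling e^{tJ} and conjugating by P, we get:

e^{tA} =
  [exp(-3*t), t*exp(-3*t)]
  [0, exp(-3*t)]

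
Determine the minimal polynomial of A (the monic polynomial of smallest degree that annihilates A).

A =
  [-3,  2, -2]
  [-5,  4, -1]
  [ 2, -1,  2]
x^3 - 3*x^2 + 3*x - 1

The characteristic polynomial is χ_A(x) = (x - 1)^3, so the eigenvalues are known. The minimal polynomial is
  m_A(x) = Π_λ (x − λ)^{k_λ}
where k_λ is the size of the *largest* Jordan block for λ (equivalently, the smallest k with (A − λI)^k v = 0 for every generalised eigenvector v of λ).

  λ = 1: largest Jordan block has size 3, contributing (x − 1)^3

So m_A(x) = (x - 1)^3 = x^3 - 3*x^2 + 3*x - 1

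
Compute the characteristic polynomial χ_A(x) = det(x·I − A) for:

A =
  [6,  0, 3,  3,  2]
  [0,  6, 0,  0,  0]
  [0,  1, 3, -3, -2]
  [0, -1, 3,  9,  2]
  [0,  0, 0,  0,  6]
x^5 - 30*x^4 + 360*x^3 - 2160*x^2 + 6480*x - 7776

Expanding det(x·I − A) (e.g. by cofactor expansion or by noting that A is similar to its Jordan form J, which has the same characteristic polynomial as A) gives
  χ_A(x) = x^5 - 30*x^4 + 360*x^3 - 2160*x^2 + 6480*x - 7776
which factors as (x - 6)^5. The eigenvalues (with algebraic multiplicities) are λ = 6 with multiplicity 5.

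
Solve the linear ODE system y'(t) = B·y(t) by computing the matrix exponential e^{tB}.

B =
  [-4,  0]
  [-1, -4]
e^{tB} =
  [exp(-4*t), 0]
  [-t*exp(-4*t), exp(-4*t)]

Strategy: write B = P · J · P⁻¹ where J is a Jordan canonical form, so e^{tB} = P · e^{tJ} · P⁻¹, and e^{tJ} can be computed block-by-block.

B has Jordan form
J =
  [-4,  1]
  [ 0, -4]
(up to reordering of blocks).

Per-block formulas:
  For a 2×2 Jordan block J_2(-4): exp(t · J_2(-4)) = e^(-4t)·(I + t·N), where N is the 2×2 nilpotent shift.

After assembling e^{tJ} and conjugating by P, we get:

e^{tB} =
  [exp(-4*t), 0]
  [-t*exp(-4*t), exp(-4*t)]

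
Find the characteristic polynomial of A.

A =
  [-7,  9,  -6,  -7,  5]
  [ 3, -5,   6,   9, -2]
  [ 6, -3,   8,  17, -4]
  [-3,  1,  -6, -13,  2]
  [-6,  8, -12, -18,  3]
x^5 + 14*x^4 + 73*x^3 + 172*x^2 + 176*x + 64

Expanding det(x·I − A) (e.g. by cofactor expansion or by noting that A is similar to its Jordan form J, which has the same characteristic polynomial as A) gives
  χ_A(x) = x^5 + 14*x^4 + 73*x^3 + 172*x^2 + 176*x + 64
which factors as (x + 1)^2*(x + 4)^3. The eigenvalues (with algebraic multiplicities) are λ = -4 with multiplicity 3, λ = -1 with multiplicity 2.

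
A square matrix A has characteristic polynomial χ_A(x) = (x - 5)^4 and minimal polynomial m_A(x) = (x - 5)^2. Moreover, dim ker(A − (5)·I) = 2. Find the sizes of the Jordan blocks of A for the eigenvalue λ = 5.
Block sizes for λ = 5: [2, 2]

Step 1 — from the characteristic polynomial, algebraic multiplicity of λ = 5 is 4. From dim ker(A − (5)·I) = 2, there are exactly 2 Jordan blocks for λ = 5.
Step 2 — from the minimal polynomial, the factor (x − 5)^2 tells us the largest block for λ = 5 has size 2.
Step 3 — with total size 4, 2 blocks, and largest block 2, the block sizes (in nonincreasing order) are [2, 2].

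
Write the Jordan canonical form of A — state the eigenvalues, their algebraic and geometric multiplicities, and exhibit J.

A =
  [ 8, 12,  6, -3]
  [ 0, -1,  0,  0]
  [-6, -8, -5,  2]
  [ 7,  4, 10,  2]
J_1(-1) ⊕ J_1(-1) ⊕ J_2(3)

The characteristic polynomial is
  det(x·I − A) = x^4 - 4*x^3 - 2*x^2 + 12*x + 9 = (x - 3)^2*(x + 1)^2

Eigenvalues and multiplicities (the geometric multiplicity of λ is n − rank(A − λI), which equals the number of Jordan blocks for λ):
  λ = -1: algebraic multiplicity = 2, geometric multiplicity = 2
  λ = 3: algebraic multiplicity = 2, geometric multiplicity = 1

Determining the block sizes for each eigenvalue:
  λ = -1: gm = am = 2, so every block has size 1 → block sizes [1, 1]
  λ = 3: one block (gm = 1), so the single block has size am = 2 → block sizes [2]

Assembling the blocks gives a Jordan form
J =
  [-1,  0, 0, 0]
  [ 0, -1, 0, 0]
  [ 0,  0, 3, 1]
  [ 0,  0, 0, 3]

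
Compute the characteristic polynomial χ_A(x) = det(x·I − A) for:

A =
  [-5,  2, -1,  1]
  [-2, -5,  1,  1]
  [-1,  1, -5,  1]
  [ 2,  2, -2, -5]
x^4 + 20*x^3 + 150*x^2 + 500*x + 625

Expanding det(x·I − A) (e.g. by cofactor expansion or by noting that A is similar to its Jordan form J, which has the same characteristic polynomial as A) gives
  χ_A(x) = x^4 + 20*x^3 + 150*x^2 + 500*x + 625
which factors as (x + 5)^4. The eigenvalues (with algebraic multiplicities) are λ = -5 with multiplicity 4.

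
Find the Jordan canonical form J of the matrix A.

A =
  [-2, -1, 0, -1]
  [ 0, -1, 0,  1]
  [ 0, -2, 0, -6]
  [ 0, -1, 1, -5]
J_3(-2) ⊕ J_1(-2)

The characteristic polynomial is
  det(x·I − A) = x^4 + 8*x^3 + 24*x^2 + 32*x + 16 = (x + 2)^4

Eigenvalues and multiplicities (the geometric multiplicity of λ is n − rank(A − λI), which equals the number of Jordan blocks for λ):
  λ = -2: algebraic multiplicity = 4, geometric multiplicity = 2

Determining the block sizes for each eigenvalue:
  λ = -2: with am = 4 and gm = 2, the partition is not yet determined (e.g. several partitions of 4 into 2 parts exist). Let N = A − (-2)·I. Computing rank(N^1) = 2, rank(N^2) = 1, rank(N^3) = 0; the number of blocks of size ≥ j is rank(N^{j−1}) − rank(N^j), giving [2, 1, 1]. So we have 1 block(s) of size 3, 1 block(s) of size 1 → block sizes [3, 1]

Assembling the blocks gives a Jordan form
J =
  [-2,  1,  0,  0]
  [ 0, -2,  1,  0]
  [ 0,  0, -2,  0]
  [ 0,  0,  0, -2]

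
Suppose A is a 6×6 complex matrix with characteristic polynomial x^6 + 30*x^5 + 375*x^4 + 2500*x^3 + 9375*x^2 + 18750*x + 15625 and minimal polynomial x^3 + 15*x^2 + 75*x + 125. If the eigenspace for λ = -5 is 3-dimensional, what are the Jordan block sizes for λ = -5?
Block sizes for λ = -5: [3, 2, 1]

Step 1 — from the characteristic polynomial, algebraic multiplicity of λ = -5 is 6. From dim ker(A − (-5)·I) = 3, there are exactly 3 Jordan blocks for λ = -5.
Step 2 — from the minimal polynomial, the factor (x + 5)^3 tells us the largest block for λ = -5 has size 3.
Step 3 — with total size 6, 3 blocks, and largest block 3, the block sizes (in nonincreasing order) are [3, 2, 1].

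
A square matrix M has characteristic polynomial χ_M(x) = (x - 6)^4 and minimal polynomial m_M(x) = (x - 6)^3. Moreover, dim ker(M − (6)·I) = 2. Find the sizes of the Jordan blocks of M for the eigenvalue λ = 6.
Block sizes for λ = 6: [3, 1]

Step 1 — from the characteristic polynomial, algebraic multiplicity of λ = 6 is 4. From dim ker(M − (6)·I) = 2, there are exactly 2 Jordan blocks for λ = 6.
Step 2 — from the minimal polynomial, the factor (x − 6)^3 tells us the largest block for λ = 6 has size 3.
Step 3 — with total size 4, 2 blocks, and largest block 3, the block sizes (in nonincreasing order) are [3, 1].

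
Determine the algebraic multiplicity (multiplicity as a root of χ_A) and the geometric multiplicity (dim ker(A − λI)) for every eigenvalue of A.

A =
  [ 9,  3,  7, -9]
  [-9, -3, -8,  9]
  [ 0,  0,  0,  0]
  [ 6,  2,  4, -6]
λ = 0: alg = 4, geom = 2

Step 1 — factor the characteristic polynomial to read off the algebraic multiplicities:
  χ_A(x) = x^4

Step 2 — compute geometric multiplicities via the rank-nullity identity g(λ) = n − rank(A − λI):
  rank(A − (0)·I) = 2, so dim ker(A − (0)·I) = n − 2 = 2

Summary:
  λ = 0: algebraic multiplicity = 4, geometric multiplicity = 2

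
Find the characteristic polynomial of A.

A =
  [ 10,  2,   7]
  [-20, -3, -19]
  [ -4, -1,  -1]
x^3 - 6*x^2 + 12*x - 8

Expanding det(x·I − A) (e.g. by cofactor expansion or by noting that A is similar to its Jordan form J, which has the same characteristic polynomial as A) gives
  χ_A(x) = x^3 - 6*x^2 + 12*x - 8
which factors as (x - 2)^3. The eigenvalues (with algebraic multiplicities) are λ = 2 with multiplicity 3.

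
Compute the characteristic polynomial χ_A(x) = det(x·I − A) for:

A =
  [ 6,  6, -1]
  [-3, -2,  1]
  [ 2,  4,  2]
x^3 - 6*x^2 + 12*x - 8

Expanding det(x·I − A) (e.g. by cofactor expansion or by noting that A is similar to its Jordan form J, which has the same characteristic polynomial as A) gives
  χ_A(x) = x^3 - 6*x^2 + 12*x - 8
which factors as (x - 2)^3. The eigenvalues (with algebraic multiplicities) are λ = 2 with multiplicity 3.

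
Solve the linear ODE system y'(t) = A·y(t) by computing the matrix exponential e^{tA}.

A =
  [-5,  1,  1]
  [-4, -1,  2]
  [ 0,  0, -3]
e^{tA} =
  [-2*t*exp(-3*t) + exp(-3*t), t*exp(-3*t), t*exp(-3*t)]
  [-4*t*exp(-3*t), 2*t*exp(-3*t) + exp(-3*t), 2*t*exp(-3*t)]
  [0, 0, exp(-3*t)]

Strategy: write A = P · J · P⁻¹ where J is a Jordan canonical form, so e^{tA} = P · e^{tJ} · P⁻¹, and e^{tJ} can be computed block-by-block.

A has Jordan form
J =
  [-3,  1,  0]
  [ 0, -3,  0]
  [ 0,  0, -3]
(up to reordering of blocks).

Per-block formulas:
  For a 1×1 block at λ = -3: exp(t · [-3]) = [e^(-3t)].
  For a 2×2 Jordan block J_2(-3): exp(t · J_2(-3)) = e^(-3t)·(I + t·N), where N is the 2×2 nilpotent shift.

After assembling e^{tJ} and conjugating by P, we get:

e^{tA} =
  [-2*t*exp(-3*t) + exp(-3*t), t*exp(-3*t), t*exp(-3*t)]
  [-4*t*exp(-3*t), 2*t*exp(-3*t) + exp(-3*t), 2*t*exp(-3*t)]
  [0, 0, exp(-3*t)]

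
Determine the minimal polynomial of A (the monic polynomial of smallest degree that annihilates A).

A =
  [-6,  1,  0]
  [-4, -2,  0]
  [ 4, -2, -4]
x^2 + 8*x + 16

The characteristic polynomial is χ_A(x) = (x + 4)^3, so the eigenvalues are known. The minimal polynomial is
  m_A(x) = Π_λ (x − λ)^{k_λ}
where k_λ is the size of the *largest* Jordan block for λ (equivalently, the smallest k with (A − λI)^k v = 0 for every generalised eigenvector v of λ).

  λ = -4: largest Jordan block has size 2, contributing (x + 4)^2

So m_A(x) = (x + 4)^2 = x^2 + 8*x + 16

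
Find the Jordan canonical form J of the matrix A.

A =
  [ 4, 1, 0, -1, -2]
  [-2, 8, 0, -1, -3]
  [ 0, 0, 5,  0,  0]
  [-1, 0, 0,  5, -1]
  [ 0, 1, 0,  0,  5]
J_2(5) ⊕ J_1(5) ⊕ J_2(6)

The characteristic polynomial is
  det(x·I − A) = x^5 - 27*x^4 + 291*x^3 - 1565*x^2 + 4200*x - 4500 = (x - 6)^2*(x - 5)^3

Eigenvalues and multiplicities (the geometric multiplicity of λ is n − rank(A − λI), which equals the number of Jordan blocks for λ):
  λ = 5: algebraic multiplicity = 3, geometric multiplicity = 2
  λ = 6: algebraic multiplicity = 2, geometric multiplicity = 1

Determining the block sizes for each eigenvalue:
  λ = 5: 2 blocks summing to 3 forces exactly one block of size 2 and the rest size 1 → block sizes [2, 1]
  λ = 6: one block (gm = 1), so the single block has size am = 2 → block sizes [2]

Assembling the blocks gives a Jordan form
J =
  [5, 1, 0, 0, 0]
  [0, 5, 0, 0, 0]
  [0, 0, 5, 0, 0]
  [0, 0, 0, 6, 1]
  [0, 0, 0, 0, 6]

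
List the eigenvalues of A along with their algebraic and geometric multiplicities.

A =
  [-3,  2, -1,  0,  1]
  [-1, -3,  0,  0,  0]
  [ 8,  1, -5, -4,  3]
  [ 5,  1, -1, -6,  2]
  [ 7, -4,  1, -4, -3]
λ = -4: alg = 5, geom = 2

Step 1 — factor the characteristic polynomial to read off the algebraic multiplicities:
  χ_A(x) = (x + 4)^5

Step 2 — compute geometric multiplicities via the rank-nullity identity g(λ) = n − rank(A − λI):
  rank(A − (-4)·I) = 3, so dim ker(A − (-4)·I) = n − 3 = 2

Summary:
  λ = -4: algebraic multiplicity = 5, geometric multiplicity = 2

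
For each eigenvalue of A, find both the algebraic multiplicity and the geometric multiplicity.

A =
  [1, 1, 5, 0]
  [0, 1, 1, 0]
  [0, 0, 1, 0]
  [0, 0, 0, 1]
λ = 1: alg = 4, geom = 2

Step 1 — factor the characteristic polynomial to read off the algebraic multiplicities:
  χ_A(x) = (x - 1)^4

Step 2 — compute geometric multiplicities via the rank-nullity identity g(λ) = n − rank(A − λI):
  rank(A − (1)·I) = 2, so dim ker(A − (1)·I) = n − 2 = 2

Summary:
  λ = 1: algebraic multiplicity = 4, geometric multiplicity = 2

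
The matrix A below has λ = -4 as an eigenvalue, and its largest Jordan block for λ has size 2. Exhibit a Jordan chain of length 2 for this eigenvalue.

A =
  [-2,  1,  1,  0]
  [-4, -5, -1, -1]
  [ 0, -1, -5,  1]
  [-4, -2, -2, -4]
A Jordan chain for λ = -4 of length 2:
v_1 = (2, -4, 0, -4)ᵀ
v_2 = (1, 0, 0, 0)ᵀ

Let N = A − (-4)·I. We want v_2 with N^2 v_2 = 0 but N^1 v_2 ≠ 0; then v_{j-1} := N · v_j for j = 2, …, 2.

Pick v_2 = (1, 0, 0, 0)ᵀ.
Then v_1 = N · v_2 = (2, -4, 0, -4)ᵀ.

Sanity check: (A − (-4)·I) v_1 = (0, 0, 0, 0)ᵀ = 0. ✓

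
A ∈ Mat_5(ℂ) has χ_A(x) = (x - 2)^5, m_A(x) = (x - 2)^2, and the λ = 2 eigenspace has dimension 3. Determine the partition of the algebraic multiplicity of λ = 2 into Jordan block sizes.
Block sizes for λ = 2: [2, 2, 1]

Step 1 — from the characteristic polynomial, algebraic multiplicity of λ = 2 is 5. From dim ker(A − (2)·I) = 3, there are exactly 3 Jordan blocks for λ = 2.
Step 2 — from the minimal polynomial, the factor (x − 2)^2 tells us the largest block for λ = 2 has size 2.
Step 3 — with total size 5, 3 blocks, and largest block 2, the block sizes (in nonincreasing order) are [2, 2, 1].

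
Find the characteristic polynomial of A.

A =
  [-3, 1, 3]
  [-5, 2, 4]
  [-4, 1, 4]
x^3 - 3*x^2 + 3*x - 1

Expanding det(x·I − A) (e.g. by cofactor expansion or by noting that A is similar to its Jordan form J, which has the same characteristic polynomial as A) gives
  χ_A(x) = x^3 - 3*x^2 + 3*x - 1
which factors as (x - 1)^3. The eigenvalues (with algebraic multiplicities) are λ = 1 with multiplicity 3.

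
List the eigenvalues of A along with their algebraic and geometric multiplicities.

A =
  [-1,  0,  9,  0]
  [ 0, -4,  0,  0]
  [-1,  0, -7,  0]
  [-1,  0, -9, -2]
λ = -4: alg = 3, geom = 2; λ = -2: alg = 1, geom = 1

Step 1 — factor the characteristic polynomial to read off the algebraic multiplicities:
  χ_A(x) = (x + 2)*(x + 4)^3

Step 2 — compute geometric multiplicities via the rank-nullity identity g(λ) = n − rank(A − λI):
  rank(A − (-4)·I) = 2, so dim ker(A − (-4)·I) = n − 2 = 2
  rank(A − (-2)·I) = 3, so dim ker(A − (-2)·I) = n − 3 = 1

Summary:
  λ = -4: algebraic multiplicity = 3, geometric multiplicity = 2
  λ = -2: algebraic multiplicity = 1, geometric multiplicity = 1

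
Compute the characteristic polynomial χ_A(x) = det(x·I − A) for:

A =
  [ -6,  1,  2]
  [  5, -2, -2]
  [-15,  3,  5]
x^3 + 3*x^2 + 3*x + 1

Expanding det(x·I − A) (e.g. by cofactor expansion or by noting that A is similar to its Jordan form J, which has the same characteristic polynomial as A) gives
  χ_A(x) = x^3 + 3*x^2 + 3*x + 1
which factors as (x + 1)^3. The eigenvalues (with algebraic multiplicities) are λ = -1 with multiplicity 3.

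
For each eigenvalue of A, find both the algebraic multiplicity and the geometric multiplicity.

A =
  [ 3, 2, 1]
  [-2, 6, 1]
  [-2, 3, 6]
λ = 5: alg = 3, geom = 1

Step 1 — factor the characteristic polynomial to read off the algebraic multiplicities:
  χ_A(x) = (x - 5)^3

Step 2 — compute geometric multiplicities via the rank-nullity identity g(λ) = n − rank(A − λI):
  rank(A − (5)·I) = 2, so dim ker(A − (5)·I) = n − 2 = 1

Summary:
  λ = 5: algebraic multiplicity = 3, geometric multiplicity = 1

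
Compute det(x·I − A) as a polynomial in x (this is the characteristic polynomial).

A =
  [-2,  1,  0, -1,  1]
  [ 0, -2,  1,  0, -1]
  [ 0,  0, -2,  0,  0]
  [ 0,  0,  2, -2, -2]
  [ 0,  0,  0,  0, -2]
x^5 + 10*x^4 + 40*x^3 + 80*x^2 + 80*x + 32

Expanding det(x·I − A) (e.g. by cofactor expansion or by noting that A is similar to its Jordan form J, which has the same characteristic polynomial as A) gives
  χ_A(x) = x^5 + 10*x^4 + 40*x^3 + 80*x^2 + 80*x + 32
which factors as (x + 2)^5. The eigenvalues (with algebraic multiplicities) are λ = -2 with multiplicity 5.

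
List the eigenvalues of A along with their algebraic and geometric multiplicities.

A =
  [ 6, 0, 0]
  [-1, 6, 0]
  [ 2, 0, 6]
λ = 6: alg = 3, geom = 2

Step 1 — factor the characteristic polynomial to read off the algebraic multiplicities:
  χ_A(x) = (x - 6)^3

Step 2 — compute geometric multiplicities via the rank-nullity identity g(λ) = n − rank(A − λI):
  rank(A − (6)·I) = 1, so dim ker(A − (6)·I) = n − 1 = 2

Summary:
  λ = 6: algebraic multiplicity = 3, geometric multiplicity = 2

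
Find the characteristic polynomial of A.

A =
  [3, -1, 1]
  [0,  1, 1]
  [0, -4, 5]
x^3 - 9*x^2 + 27*x - 27

Expanding det(x·I − A) (e.g. by cofactor expansion or by noting that A is similar to its Jordan form J, which has the same characteristic polynomial as A) gives
  χ_A(x) = x^3 - 9*x^2 + 27*x - 27
which factors as (x - 3)^3. The eigenvalues (with algebraic multiplicities) are λ = 3 with multiplicity 3.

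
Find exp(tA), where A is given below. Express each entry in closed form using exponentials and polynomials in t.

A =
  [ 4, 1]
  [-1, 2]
e^{tA} =
  [t*exp(3*t) + exp(3*t), t*exp(3*t)]
  [-t*exp(3*t), -t*exp(3*t) + exp(3*t)]

Strategy: write A = P · J · P⁻¹ where J is a Jordan canonical form, so e^{tA} = P · e^{tJ} · P⁻¹, and e^{tJ} can be computed block-by-block.

A has Jordan form
J =
  [3, 1]
  [0, 3]
(up to reordering of blocks).

Per-block formulas:
  For a 2×2 Jordan block J_2(3): exp(t · J_2(3)) = e^(3t)·(I + t·N), where N is the 2×2 nilpotent shift.

After assembling e^{tJ} and conjugating by P, we get:

e^{tA} =
  [t*exp(3*t) + exp(3*t), t*exp(3*t)]
  [-t*exp(3*t), -t*exp(3*t) + exp(3*t)]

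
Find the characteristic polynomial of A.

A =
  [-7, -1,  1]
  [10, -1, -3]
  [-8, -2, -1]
x^3 + 9*x^2 + 27*x + 27

Expanding det(x·I − A) (e.g. by cofactor expansion or by noting that A is similar to its Jordan form J, which has the same characteristic polynomial as A) gives
  χ_A(x) = x^3 + 9*x^2 + 27*x + 27
which factors as (x + 3)^3. The eigenvalues (with algebraic multiplicities) are λ = -3 with multiplicity 3.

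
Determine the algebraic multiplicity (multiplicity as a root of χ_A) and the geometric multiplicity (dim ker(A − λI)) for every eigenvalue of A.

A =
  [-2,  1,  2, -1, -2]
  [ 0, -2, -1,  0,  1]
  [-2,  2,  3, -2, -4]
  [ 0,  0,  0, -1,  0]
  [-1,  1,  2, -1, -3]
λ = -1: alg = 5, geom = 3

Step 1 — factor the characteristic polynomial to read off the algebraic multiplicities:
  χ_A(x) = (x + 1)^5

Step 2 — compute geometric multiplicities via the rank-nullity identity g(λ) = n − rank(A − λI):
  rank(A − (-1)·I) = 2, so dim ker(A − (-1)·I) = n − 2 = 3

Summary:
  λ = -1: algebraic multiplicity = 5, geometric multiplicity = 3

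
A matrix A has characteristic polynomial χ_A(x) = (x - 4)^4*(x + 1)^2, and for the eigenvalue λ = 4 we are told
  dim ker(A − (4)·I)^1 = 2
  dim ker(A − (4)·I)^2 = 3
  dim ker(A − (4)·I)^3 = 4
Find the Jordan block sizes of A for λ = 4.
Block sizes for λ = 4: [3, 1]

From the dimensions of kernels of powers, the number of Jordan blocks of size at least j is d_j − d_{j−1} where d_j = dim ker(N^j) (with d_0 = 0). Computing the differences gives [2, 1, 1].
The number of blocks of size exactly k is (#blocks of size ≥ k) − (#blocks of size ≥ k + 1), so the partition is: 1 block(s) of size 1, 1 block(s) of size 3.
In nonincreasing order the block sizes are [3, 1].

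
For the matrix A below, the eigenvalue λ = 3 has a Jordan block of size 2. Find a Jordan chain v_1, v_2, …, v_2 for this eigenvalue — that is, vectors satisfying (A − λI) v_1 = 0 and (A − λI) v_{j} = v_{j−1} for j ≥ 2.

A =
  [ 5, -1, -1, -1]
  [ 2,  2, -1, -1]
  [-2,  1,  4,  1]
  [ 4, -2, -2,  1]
A Jordan chain for λ = 3 of length 2:
v_1 = (2, 2, -2, 4)ᵀ
v_2 = (1, 0, 0, 0)ᵀ

Let N = A − (3)·I. We want v_2 with N^2 v_2 = 0 but N^1 v_2 ≠ 0; then v_{j-1} := N · v_j for j = 2, …, 2.

Pick v_2 = (1, 0, 0, 0)ᵀ.
Then v_1 = N · v_2 = (2, 2, -2, 4)ᵀ.

Sanity check: (A − (3)·I) v_1 = (0, 0, 0, 0)ᵀ = 0. ✓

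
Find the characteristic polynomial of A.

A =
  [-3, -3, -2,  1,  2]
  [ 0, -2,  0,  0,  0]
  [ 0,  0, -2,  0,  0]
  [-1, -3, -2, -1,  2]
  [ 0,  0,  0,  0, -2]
x^5 + 10*x^4 + 40*x^3 + 80*x^2 + 80*x + 32

Expanding det(x·I − A) (e.g. by cofactor expansion or by noting that A is similar to its Jordan form J, which has the same characteristic polynomial as A) gives
  χ_A(x) = x^5 + 10*x^4 + 40*x^3 + 80*x^2 + 80*x + 32
which factors as (x + 2)^5. The eigenvalues (with algebraic multiplicities) are λ = -2 with multiplicity 5.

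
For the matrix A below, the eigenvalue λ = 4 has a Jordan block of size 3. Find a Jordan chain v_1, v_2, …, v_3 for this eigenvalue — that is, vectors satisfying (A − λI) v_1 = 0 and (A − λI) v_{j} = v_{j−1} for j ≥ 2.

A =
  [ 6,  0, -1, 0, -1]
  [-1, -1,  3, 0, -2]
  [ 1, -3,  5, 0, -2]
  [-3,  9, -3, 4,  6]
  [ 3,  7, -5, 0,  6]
A Jordan chain for λ = 4 of length 3:
v_1 = (-4, 2, -2, 6, -6)ᵀ
v_2 = (0, -5, -3, 9, 7)ᵀ
v_3 = (0, 1, 0, 0, 0)ᵀ

Let N = A − (4)·I. We want v_3 with N^3 v_3 = 0 but N^2 v_3 ≠ 0; then v_{j-1} := N · v_j for j = 3, …, 2.

Pick v_3 = (0, 1, 0, 0, 0)ᵀ.
Then v_2 = N · v_3 = (0, -5, -3, 9, 7)ᵀ.
Then v_1 = N · v_2 = (-4, 2, -2, 6, -6)ᵀ.

Sanity check: (A − (4)·I) v_1 = (0, 0, 0, 0, 0)ᵀ = 0. ✓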